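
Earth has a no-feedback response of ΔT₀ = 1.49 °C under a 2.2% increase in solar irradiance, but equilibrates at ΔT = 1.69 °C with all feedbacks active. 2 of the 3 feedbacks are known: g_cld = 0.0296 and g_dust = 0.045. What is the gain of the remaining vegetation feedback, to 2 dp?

Amplification A = ΔT/ΔT₀ = 1.69/1.49 = 1.134.
Total gain g = 1 − 1/A = 1 − 1/1.134 = 0.1182.
Known gains sum to 0.0296 + 0.045 = 0.0746.
g_veg = 0.1182 − 0.0746 = 0.04.

0.04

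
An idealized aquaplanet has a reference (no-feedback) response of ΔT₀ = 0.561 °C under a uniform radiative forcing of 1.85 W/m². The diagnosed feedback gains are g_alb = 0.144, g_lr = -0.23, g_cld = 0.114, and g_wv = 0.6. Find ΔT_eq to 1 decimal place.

Total gain g = 0.144 − 0.23 + 0.114 + 0.6 = 0.628.
Amplification A = 1/(1 − 0.628) = 2.688.
ΔT = 0.561 × 2.688 = 1.5 °C.

1.5 °C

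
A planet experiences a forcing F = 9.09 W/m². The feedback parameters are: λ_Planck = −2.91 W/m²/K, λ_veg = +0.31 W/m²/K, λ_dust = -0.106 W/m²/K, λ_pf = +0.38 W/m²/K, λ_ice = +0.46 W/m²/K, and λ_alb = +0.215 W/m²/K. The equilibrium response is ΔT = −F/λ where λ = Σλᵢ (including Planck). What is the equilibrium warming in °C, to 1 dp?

Net feedback parameter λ = (−2.91) + (+0.31) + (-0.106) + (+0.38) + (+0.46) + (+0.215) = -1.651 W/m²/K.
ΔT = −F/λ = −9.09/(-1.651) = 5.5 °C.

5.5 °C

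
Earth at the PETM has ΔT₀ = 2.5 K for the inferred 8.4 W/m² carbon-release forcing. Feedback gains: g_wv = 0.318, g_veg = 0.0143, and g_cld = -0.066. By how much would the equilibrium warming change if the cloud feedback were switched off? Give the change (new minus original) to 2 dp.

Original: g = 0.2663, ΔT = 2.5/(1−0.2663) = 3.4074 K.
Without cloud: g' = 0.3323, ΔT' = 2.5/(1−0.3323) = 3.7442 K.
Change = 3.7442 − 3.4074 = 0.34 K.

0.34 K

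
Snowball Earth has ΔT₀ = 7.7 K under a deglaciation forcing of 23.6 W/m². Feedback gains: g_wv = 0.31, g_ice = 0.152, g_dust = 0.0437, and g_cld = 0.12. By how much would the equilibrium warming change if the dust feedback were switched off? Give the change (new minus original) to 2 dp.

-2.15 K

Original: g = 0.6257, ΔT = 7.7/(1−0.6257) = 20.5717 K.
Without dust: g' = 0.582, ΔT' = 7.7/(1−0.582) = 18.4211 K.
Change = 18.4211 − 20.5717 = -2.15 K.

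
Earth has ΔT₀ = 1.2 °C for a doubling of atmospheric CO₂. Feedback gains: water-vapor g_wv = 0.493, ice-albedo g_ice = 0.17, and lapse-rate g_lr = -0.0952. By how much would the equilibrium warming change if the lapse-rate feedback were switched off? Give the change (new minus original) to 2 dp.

0.78 °C

Original: g = 0.5678, ΔT = 1.2/(1−0.5678) = 2.7765 °C.
Without lapse-rate: g' = 0.663, ΔT' = 1.2/(1−0.663) = 3.5608 °C.
Change = 3.5608 − 2.7765 = 0.78 °C.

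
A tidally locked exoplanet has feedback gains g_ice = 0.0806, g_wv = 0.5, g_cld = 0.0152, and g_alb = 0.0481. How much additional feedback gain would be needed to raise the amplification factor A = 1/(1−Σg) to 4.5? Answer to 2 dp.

0.13

Current total gain = 0.6439.
Target gain for A = 4.5: g* = 1 − 1/4.5 = 0.7778.
Additional gain needed = 0.7778 − 0.6439 = 0.13.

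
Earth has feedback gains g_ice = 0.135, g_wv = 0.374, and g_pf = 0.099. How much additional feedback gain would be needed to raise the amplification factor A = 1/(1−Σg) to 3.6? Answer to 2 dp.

0.11

Current total gain = 0.608.
Target gain for A = 3.6: g* = 1 − 1/3.6 = 0.7222.
Additional gain needed = 0.7222 − 0.608 = 0.11.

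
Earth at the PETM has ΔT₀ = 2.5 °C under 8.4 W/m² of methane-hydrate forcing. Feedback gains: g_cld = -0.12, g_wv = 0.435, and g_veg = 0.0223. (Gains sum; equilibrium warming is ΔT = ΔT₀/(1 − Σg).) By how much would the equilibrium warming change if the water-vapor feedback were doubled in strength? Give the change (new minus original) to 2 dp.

7.21 °C

Original: g = 0.3373, ΔT = 2.5/(1−0.3373) = 3.7724 °C.
With doubled water-vapor: g' = 0.7723, ΔT' = 2.5/(1−0.7723) = 10.9794 °C.
Change = 10.9794 − 3.7724 = 7.21 °C.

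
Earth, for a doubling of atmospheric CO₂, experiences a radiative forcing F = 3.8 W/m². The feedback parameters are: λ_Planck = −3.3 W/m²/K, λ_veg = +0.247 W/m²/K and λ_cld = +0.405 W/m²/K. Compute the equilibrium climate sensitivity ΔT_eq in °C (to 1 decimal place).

1.4 °C

Net feedback parameter λ = (−3.3) + (+0.247) + (+0.405) = -2.648 W/m²/K.
ΔT = −F/λ = −3.8/(-2.648) = 1.4 °C.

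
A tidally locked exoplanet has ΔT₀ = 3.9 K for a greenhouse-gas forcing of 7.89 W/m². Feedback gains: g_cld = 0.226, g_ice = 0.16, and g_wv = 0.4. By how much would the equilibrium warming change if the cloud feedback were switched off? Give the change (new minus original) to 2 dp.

-9.36 K

Original: g = 0.786, ΔT = 3.9/(1−0.786) = 18.2243 K.
Without cloud: g' = 0.56, ΔT' = 3.9/(1−0.56) = 8.8636 K.
Change = 8.8636 − 18.2243 = -9.36 K.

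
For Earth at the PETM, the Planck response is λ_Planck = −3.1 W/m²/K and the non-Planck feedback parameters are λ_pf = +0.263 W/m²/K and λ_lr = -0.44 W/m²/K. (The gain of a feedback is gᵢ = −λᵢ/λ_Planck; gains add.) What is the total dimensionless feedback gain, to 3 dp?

Convert to gains: g_pf = 0.263/3.1 = 0.08484; g_lr = -0.44/3.1 = -0.1419.
Total gain g = -0.05706.

-0.057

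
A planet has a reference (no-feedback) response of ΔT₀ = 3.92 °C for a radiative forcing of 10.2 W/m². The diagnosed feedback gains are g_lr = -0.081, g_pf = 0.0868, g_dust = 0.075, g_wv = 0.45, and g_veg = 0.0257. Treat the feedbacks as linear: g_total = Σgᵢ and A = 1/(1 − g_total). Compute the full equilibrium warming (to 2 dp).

Total gain g = -0.081 + 0.0868 + 0.075 + 0.45 + 0.0257 = 0.5565.
Amplification A = 1/(1 − 0.5565) = 2.255.
ΔT = 3.92 × 2.255 = 8.84 °C.

8.84 °C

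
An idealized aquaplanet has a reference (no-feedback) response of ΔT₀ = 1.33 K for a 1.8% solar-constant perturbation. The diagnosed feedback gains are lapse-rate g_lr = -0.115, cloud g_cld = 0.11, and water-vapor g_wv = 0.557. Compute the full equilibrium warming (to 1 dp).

3.0 K

Total gain g = -0.115 + 0.11 + 0.557 = 0.552.
Amplification A = 1/(1 − 0.552) = 2.232.
ΔT = 1.33 × 2.232 = 3.0 K.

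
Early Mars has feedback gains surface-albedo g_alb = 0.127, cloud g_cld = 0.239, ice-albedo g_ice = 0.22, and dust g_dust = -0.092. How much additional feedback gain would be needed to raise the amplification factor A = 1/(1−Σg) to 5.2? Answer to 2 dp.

0.31

Current total gain = 0.494.
Target gain for A = 5.2: g* = 1 − 1/5.2 = 0.8077.
Additional gain needed = 0.8077 − 0.494 = 0.31.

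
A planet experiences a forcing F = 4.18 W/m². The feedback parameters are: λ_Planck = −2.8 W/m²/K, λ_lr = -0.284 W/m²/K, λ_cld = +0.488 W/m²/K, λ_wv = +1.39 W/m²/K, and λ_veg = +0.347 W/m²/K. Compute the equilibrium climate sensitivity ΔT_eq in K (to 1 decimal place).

4.9 K

Net feedback parameter λ = (−2.8) + (-0.284) + (+0.488) + (+1.39) + (+0.347) = -0.859 W/m²/K.
ΔT = −F/λ = −4.18/(-0.859) = 4.9 K.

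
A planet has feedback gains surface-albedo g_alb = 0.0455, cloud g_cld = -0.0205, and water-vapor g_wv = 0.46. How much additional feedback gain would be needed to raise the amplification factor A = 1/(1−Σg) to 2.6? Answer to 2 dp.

Current total gain = 0.485.
Target gain for A = 2.6: g* = 1 − 1/2.6 = 0.6154.
Additional gain needed = 0.6154 − 0.485 = 0.13.

0.13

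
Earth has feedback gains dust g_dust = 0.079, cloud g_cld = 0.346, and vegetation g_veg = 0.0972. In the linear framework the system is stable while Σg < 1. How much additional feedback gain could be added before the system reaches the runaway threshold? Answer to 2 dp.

0.48

Current total gain = 0.079 + 0.346 + 0.0972 = 0.5222.
Margin to runaway = 1 − 0.5222 = 0.48.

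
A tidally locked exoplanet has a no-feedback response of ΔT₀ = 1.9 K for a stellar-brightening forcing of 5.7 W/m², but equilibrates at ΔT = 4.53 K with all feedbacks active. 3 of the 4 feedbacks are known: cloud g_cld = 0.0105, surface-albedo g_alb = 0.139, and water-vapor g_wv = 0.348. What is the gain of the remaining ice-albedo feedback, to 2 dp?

Amplification A = ΔT/ΔT₀ = 4.53/1.9 = 2.384.
Total gain g = 1 − 1/A = 1 − 1/2.384 = 0.5805.
Known gains sum to 0.0105 + 0.139 + 0.348 = 0.4975.
g_ice = 0.5805 − 0.4975 = 0.08.

0.08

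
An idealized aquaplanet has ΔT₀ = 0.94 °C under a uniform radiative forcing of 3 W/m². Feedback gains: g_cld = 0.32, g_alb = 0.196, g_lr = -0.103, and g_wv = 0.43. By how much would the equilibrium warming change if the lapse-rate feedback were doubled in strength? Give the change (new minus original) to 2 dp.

-2.37 °C

Original: g = 0.843, ΔT = 0.94/(1−0.843) = 5.9873 °C.
With doubled lapse-rate: g' = 0.74, ΔT' = 0.94/(1−0.74) = 3.6154 °C.
Change = 3.6154 − 5.9873 = -2.37 °C.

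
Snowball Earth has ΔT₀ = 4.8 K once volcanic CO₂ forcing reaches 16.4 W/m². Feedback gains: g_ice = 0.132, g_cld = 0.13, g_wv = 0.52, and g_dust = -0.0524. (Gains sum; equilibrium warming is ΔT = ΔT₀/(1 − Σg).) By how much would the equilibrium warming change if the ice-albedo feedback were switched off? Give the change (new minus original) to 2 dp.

-5.82 K

Original: g = 0.7296, ΔT = 4.8/(1−0.7296) = 17.7515 K.
Without ice-albedo: g' = 0.5976, ΔT' = 4.8/(1−0.5976) = 11.9284 K.
Change = 11.9284 − 17.7515 = -5.82 K.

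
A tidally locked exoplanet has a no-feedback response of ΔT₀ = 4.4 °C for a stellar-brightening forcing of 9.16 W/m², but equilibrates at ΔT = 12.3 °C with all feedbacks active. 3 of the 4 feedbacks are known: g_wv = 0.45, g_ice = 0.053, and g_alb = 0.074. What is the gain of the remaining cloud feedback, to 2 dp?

Amplification A = ΔT/ΔT₀ = 12.3/4.4 = 2.795.
Total gain g = 1 − 1/A = 1 − 1/2.795 = 0.6422.
Known gains sum to 0.45 + 0.053 + 0.074 = 0.577.
g_cld = 0.6422 − 0.577 = 0.07.

0.07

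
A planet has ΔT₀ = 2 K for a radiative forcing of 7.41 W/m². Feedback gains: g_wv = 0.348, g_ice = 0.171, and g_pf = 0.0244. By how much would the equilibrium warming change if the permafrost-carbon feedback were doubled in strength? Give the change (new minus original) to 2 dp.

0.25 K

Original: g = 0.5434, ΔT = 2/(1−0.5434) = 4.3802 K.
With doubled permafrost-carbon: g' = 0.5678, ΔT' = 2/(1−0.5678) = 4.6275 K.
Change = 4.6275 − 4.3802 = 0.25 K.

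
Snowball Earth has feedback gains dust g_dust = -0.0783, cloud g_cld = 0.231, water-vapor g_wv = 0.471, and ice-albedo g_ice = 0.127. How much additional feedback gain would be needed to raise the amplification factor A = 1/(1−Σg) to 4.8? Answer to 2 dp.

Current total gain = 0.7507.
Target gain for A = 4.8: g* = 1 − 1/4.8 = 0.7917.
Additional gain needed = 0.7917 − 0.7507 = 0.04.

0.04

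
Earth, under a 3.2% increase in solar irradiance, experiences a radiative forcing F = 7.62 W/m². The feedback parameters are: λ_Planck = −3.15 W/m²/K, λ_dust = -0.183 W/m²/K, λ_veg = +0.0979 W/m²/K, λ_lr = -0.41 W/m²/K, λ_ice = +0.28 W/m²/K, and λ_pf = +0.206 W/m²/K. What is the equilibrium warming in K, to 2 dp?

Net feedback parameter λ = (−3.15) + (-0.183) + (+0.0979) + (-0.41) + (+0.28) + (+0.206) = -3.1591 W/m²/K.
ΔT = −F/λ = −7.62/(-3.1591) = 2.41 K.

2.41 K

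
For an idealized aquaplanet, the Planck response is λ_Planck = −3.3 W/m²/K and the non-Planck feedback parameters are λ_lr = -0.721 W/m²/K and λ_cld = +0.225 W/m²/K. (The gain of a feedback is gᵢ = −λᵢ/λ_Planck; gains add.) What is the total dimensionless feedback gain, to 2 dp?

Convert to gains: g_lr = -0.721/3.3 = -0.2185; g_cld = 0.225/3.3 = 0.06818.
Total gain g = -0.15032.

-0.15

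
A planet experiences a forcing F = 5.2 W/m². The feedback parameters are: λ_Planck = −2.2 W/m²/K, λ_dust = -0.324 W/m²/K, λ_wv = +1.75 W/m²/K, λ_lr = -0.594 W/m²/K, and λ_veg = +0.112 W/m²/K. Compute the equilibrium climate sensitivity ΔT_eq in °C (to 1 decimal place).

4.1 °C

Net feedback parameter λ = (−2.2) + (-0.324) + (+1.75) + (-0.594) + (+0.112) = -1.256 W/m²/K.
ΔT = −F/λ = −5.2/(-1.256) = 4.1 °C.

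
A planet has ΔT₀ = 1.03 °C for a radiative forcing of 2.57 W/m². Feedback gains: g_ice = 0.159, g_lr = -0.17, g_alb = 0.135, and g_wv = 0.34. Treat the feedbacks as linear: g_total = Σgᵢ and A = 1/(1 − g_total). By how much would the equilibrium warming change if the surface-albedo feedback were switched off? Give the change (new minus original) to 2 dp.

Original: g = 0.464, ΔT = 1.03/(1−0.464) = 1.9216 °C.
Without surface-albedo: g' = 0.329, ΔT' = 1.03/(1−0.329) = 1.5350 °C.
Change = 1.5350 − 1.9216 = -0.39 °C.

-0.39 °C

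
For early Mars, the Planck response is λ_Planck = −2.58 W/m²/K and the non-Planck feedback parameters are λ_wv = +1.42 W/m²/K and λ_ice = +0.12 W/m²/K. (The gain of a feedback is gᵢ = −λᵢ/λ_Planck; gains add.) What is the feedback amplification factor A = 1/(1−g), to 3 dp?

Convert to gains: g_wv = 1.42/2.58 = 0.5504; g_ice = 0.12/2.58 = 0.04651.
Total gain g = 0.59691.
A = 1/(1 − 0.59691) = 2.481.

2.481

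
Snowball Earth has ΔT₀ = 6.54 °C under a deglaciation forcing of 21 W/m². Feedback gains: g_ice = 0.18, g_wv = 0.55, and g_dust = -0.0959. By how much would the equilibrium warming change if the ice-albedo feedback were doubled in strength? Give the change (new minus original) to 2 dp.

17.31 °C

Original: g = 0.6341, ΔT = 6.54/(1−0.6341) = 17.8737 °C.
With doubled ice-albedo: g' = 0.8141, ΔT' = 6.54/(1−0.8141) = 35.1802 °C.
Change = 35.1802 − 17.8737 = 17.31 °C.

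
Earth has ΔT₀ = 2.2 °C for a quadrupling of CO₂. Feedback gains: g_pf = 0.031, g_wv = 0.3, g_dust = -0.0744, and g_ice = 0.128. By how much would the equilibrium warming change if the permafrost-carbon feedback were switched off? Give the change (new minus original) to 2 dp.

Original: g = 0.3846, ΔT = 2.2/(1−0.3846) = 3.5749 °C.
Without permafrost-carbon: g' = 0.3536, ΔT' = 2.2/(1−0.3536) = 3.4035 °C.
Change = 3.4035 − 3.5749 = -0.17 °C.

-0.17 °C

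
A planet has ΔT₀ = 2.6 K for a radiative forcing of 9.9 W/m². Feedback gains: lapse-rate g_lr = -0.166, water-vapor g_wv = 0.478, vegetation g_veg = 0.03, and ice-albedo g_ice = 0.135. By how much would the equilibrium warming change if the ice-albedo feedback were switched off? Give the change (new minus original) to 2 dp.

-1.02 K

Original: g = 0.477, ΔT = 2.6/(1−0.477) = 4.9713 K.
Without ice-albedo: g' = 0.342, ΔT' = 2.6/(1−0.342) = 3.9514 K.
Change = 3.9514 − 4.9713 = -1.02 K.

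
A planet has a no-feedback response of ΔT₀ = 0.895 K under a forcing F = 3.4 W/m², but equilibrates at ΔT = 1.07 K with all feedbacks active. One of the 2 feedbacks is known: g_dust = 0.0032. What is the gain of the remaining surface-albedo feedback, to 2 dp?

0.16

Amplification A = ΔT/ΔT₀ = 1.07/0.895 = 1.196.
Total gain g = 1 − 1/A = 1 − 1/1.196 = 0.1639.
The known gain is 0.0032.
g_alb = 0.1639 − 0.0032 = 0.16.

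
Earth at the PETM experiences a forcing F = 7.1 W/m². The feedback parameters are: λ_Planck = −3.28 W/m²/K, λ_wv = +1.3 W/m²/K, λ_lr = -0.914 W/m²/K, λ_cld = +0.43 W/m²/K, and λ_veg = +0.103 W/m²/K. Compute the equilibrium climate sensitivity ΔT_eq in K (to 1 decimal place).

Net feedback parameter λ = (−3.28) + (+1.3) + (-0.914) + (+0.43) + (+0.103) = -2.361 W/m²/K.
ΔT = −F/λ = −7.1/(-2.361) = 3.0 K.

3.0 K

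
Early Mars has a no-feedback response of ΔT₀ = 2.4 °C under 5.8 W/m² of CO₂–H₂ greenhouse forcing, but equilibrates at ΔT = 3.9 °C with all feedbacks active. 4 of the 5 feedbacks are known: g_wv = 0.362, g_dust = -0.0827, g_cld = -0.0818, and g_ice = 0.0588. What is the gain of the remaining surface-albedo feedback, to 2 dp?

Amplification A = ΔT/ΔT₀ = 3.9/2.4 = 1.625.
Total gain g = 1 − 1/A = 1 − 1/1.625 = 0.3846.
Known gains sum to 0.362 − 0.0827 − 0.0818 + 0.0588 = 0.2563.
g_alb = 0.3846 − 0.2563 = 0.13.

0.13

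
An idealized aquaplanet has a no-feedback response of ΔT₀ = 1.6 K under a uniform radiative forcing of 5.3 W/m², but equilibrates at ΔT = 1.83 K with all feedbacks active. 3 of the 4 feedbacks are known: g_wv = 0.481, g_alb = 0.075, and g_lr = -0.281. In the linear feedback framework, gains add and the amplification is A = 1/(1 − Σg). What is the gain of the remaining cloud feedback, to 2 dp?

-0.15

Amplification A = ΔT/ΔT₀ = 1.83/1.6 = 1.144.
Total gain g = 1 − 1/A = 1 − 1/1.144 = 0.1259.
Known gains sum to 0.481 + 0.075 − 0.281 = 0.275.
g_cld = 0.1259 − 0.275 = -0.15.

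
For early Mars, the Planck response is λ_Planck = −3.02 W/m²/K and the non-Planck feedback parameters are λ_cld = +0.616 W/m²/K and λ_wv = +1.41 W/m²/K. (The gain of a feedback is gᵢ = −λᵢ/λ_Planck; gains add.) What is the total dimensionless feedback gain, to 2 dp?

Convert to gains: g_cld = 0.616/3.02 = 0.204; g_wv = 1.41/3.02 = 0.4669.
Total gain g = 0.6709.

0.67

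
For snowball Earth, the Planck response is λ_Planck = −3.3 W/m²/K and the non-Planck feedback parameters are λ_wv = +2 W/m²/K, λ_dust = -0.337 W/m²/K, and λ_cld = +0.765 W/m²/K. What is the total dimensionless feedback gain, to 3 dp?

Convert to gains: g_wv = 2/3.3 = 0.6061; g_dust = -0.337/3.3 = -0.1021; g_cld = 0.765/3.3 = 0.2318.
Total gain g = 0.7358.

0.736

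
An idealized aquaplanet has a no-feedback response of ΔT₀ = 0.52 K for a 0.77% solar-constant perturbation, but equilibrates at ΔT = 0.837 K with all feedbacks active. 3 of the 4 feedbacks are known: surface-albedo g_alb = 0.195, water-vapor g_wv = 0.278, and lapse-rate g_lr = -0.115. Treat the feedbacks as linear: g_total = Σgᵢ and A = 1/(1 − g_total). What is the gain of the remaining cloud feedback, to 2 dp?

Amplification A = ΔT/ΔT₀ = 0.837/0.52 = 1.61.
Total gain g = 1 − 1/A = 1 − 1/1.61 = 0.3789.
Known gains sum to 0.195 + 0.278 − 0.115 = 0.358.
g_cld = 0.3789 − 0.358 = 0.02.

0.02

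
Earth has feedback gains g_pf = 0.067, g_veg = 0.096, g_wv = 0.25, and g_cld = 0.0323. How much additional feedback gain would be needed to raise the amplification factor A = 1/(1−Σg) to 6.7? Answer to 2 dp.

0.41

Current total gain = 0.4453.
Target gain for A = 6.7: g* = 1 − 1/6.7 = 0.8507.
Additional gain needed = 0.8507 − 0.4453 = 0.41.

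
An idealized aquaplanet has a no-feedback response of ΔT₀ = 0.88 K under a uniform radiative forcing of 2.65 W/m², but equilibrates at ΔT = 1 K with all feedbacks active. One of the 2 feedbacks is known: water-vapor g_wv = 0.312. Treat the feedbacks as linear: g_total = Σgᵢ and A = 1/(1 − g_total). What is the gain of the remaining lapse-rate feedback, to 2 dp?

-0.19

Amplification A = ΔT/ΔT₀ = 1/0.88 = 1.136.
Total gain g = 1 − 1/A = 1 − 1/1.136 = 0.1197.
The known gain is 0.312.
g_lr = 0.1197 − 0.312 = -0.19.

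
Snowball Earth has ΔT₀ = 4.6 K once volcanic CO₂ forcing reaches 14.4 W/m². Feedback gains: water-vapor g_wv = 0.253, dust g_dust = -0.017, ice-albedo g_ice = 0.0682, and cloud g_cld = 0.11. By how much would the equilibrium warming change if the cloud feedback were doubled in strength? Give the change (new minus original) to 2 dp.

1.82 K

Original: g = 0.4142, ΔT = 4.6/(1−0.4142) = 7.8525 K.
With doubled cloud: g' = 0.5242, ΔT' = 4.6/(1−0.5242) = 9.6679 K.
Change = 9.6679 − 7.8525 = 1.82 K.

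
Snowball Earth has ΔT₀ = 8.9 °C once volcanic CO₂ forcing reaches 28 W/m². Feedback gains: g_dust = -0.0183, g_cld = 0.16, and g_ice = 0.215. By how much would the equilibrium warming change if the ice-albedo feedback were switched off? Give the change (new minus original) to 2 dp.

Original: g = 0.3567, ΔT = 8.9/(1−0.3567) = 13.8349 °C.
Without ice-albedo: g' = 0.1417, ΔT' = 8.9/(1−0.1417) = 10.3693 °C.
Change = 10.3693 − 13.8349 = -3.47 °C.

-3.47 °C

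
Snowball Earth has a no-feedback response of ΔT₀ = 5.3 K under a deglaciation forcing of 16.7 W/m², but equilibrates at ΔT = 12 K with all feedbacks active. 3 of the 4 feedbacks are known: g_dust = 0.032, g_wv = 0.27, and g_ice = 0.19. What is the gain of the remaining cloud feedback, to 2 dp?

Amplification A = ΔT/ΔT₀ = 12/5.3 = 2.264.
Total gain g = 1 − 1/A = 1 − 1/2.264 = 0.5583.
Known gains sum to 0.032 + 0.27 + 0.19 = 0.492.
g_cld = 0.5583 − 0.492 = 0.07.

0.07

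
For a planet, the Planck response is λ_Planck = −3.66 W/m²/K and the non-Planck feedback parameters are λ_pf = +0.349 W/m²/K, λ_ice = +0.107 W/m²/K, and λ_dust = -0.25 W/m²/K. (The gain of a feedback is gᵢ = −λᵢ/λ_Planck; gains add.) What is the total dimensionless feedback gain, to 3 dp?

0.056

Convert to gains: g_pf = 0.349/3.66 = 0.09536; g_ice = 0.107/3.66 = 0.02923; g_dust = -0.25/3.66 = -0.06831.
Total gain g = 0.05628.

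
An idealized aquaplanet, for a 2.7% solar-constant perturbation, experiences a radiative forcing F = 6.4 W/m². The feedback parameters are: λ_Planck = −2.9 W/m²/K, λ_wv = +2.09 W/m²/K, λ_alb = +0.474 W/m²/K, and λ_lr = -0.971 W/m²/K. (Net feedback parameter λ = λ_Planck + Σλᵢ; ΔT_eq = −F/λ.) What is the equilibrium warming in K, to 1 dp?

Net feedback parameter λ = (−2.9) + (+2.09) + (+0.474) + (-0.971) = -1.307 W/m²/K.
ΔT = −F/λ = −6.4/(-1.307) = 4.9 K.

4.9 K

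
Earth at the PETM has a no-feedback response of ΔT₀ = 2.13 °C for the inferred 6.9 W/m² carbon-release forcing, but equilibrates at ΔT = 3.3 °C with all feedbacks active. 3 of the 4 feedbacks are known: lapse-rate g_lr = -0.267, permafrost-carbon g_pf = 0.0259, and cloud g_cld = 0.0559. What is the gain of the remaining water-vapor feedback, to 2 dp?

Amplification A = ΔT/ΔT₀ = 3.3/2.13 = 1.549.
Total gain g = 1 − 1/A = 1 − 1/1.549 = 0.3544.
Known gains sum to -0.267 + 0.0259 + 0.0559 = -0.1852.
g_wv = 0.3544 + 0.1852 = 0.54.

0.54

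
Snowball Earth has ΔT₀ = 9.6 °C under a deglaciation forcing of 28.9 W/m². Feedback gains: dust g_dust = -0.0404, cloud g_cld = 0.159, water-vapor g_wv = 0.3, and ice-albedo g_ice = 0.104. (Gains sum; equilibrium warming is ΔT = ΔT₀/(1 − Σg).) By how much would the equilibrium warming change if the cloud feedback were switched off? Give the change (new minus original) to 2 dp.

Original: g = 0.5226, ΔT = 9.6/(1−0.5226) = 20.1089 °C.
Without cloud: g' = 0.3636, ΔT' = 9.6/(1−0.3636) = 15.0849 °C.
Change = 15.0849 − 20.1089 = -5.02 °C.

-5.02 °C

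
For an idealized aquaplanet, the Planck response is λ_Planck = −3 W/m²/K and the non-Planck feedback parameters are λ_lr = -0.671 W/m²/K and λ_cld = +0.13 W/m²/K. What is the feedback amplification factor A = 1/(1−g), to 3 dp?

0.847

Convert to gains: g_lr = -0.671/3 = -0.2237; g_cld = 0.13/3 = 0.04333.
Total gain g = -0.18037.
A = 1/(1 + 0.18037) = 0.847.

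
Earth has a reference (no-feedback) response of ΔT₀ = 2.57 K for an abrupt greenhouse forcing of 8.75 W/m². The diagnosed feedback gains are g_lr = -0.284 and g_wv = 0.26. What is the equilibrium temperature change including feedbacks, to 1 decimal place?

Total gain g = -0.284 + 0.26 = -0.024.
Amplification A = 1/(1 + 0.024) = 0.9766.
ΔT = 2.57 × 0.9766 = 2.5 K.

2.5 K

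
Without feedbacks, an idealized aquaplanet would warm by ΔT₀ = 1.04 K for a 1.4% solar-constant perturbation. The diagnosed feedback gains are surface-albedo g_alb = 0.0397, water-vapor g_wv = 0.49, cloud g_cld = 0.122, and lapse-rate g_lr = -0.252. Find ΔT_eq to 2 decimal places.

Total gain g = 0.0397 + 0.49 + 0.122 − 0.252 = 0.3997.
Amplification A = 1/(1 − 0.3997) = 1.666.
ΔT = 1.04 × 1.666 = 1.73 K.

1.73 K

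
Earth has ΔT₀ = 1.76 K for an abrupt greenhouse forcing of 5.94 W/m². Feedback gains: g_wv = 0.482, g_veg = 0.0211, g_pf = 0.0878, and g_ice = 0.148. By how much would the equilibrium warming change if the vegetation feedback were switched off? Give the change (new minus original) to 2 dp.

Original: g = 0.7389, ΔT = 1.76/(1−0.7389) = 6.7407 K.
Without vegetation: g' = 0.7178, ΔT' = 1.76/(1−0.7178) = 6.2367 K.
Change = 6.2367 − 6.7407 = -0.50 K.

-0.50 K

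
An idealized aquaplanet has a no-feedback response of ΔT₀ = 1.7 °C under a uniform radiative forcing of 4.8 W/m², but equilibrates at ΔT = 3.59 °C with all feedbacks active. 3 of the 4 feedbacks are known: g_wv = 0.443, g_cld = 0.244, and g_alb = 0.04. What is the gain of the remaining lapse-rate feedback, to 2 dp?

-0.20

Amplification A = ΔT/ΔT₀ = 3.59/1.7 = 2.112.
Total gain g = 1 − 1/A = 1 − 1/2.112 = 0.5265.
Known gains sum to 0.443 + 0.244 + 0.04 = 0.727.
g_lr = 0.5265 − 0.727 = -0.20.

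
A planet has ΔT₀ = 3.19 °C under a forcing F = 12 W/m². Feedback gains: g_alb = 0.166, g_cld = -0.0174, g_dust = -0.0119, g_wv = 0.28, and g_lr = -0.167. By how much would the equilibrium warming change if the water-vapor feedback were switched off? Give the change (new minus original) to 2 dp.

-1.16 °C

Original: g = 0.2497, ΔT = 3.19/(1−0.2497) = 4.2516 °C.
Without water-vapor: g' = -0.0303, ΔT' = 3.19/(1+0.0303) = 3.0962 °C.
Change = 3.0962 − 4.2516 = -1.16 °C.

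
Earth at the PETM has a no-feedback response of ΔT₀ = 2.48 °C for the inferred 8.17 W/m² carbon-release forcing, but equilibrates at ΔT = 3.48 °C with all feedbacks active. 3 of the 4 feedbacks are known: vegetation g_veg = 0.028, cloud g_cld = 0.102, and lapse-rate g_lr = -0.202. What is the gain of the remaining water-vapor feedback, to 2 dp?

0.36

Amplification A = ΔT/ΔT₀ = 3.48/2.48 = 1.403.
Total gain g = 1 − 1/A = 1 − 1/1.403 = 0.2872.
Known gains sum to 0.028 + 0.102 − 0.202 = -0.072.
g_wv = 0.2872 + 0.072 = 0.36.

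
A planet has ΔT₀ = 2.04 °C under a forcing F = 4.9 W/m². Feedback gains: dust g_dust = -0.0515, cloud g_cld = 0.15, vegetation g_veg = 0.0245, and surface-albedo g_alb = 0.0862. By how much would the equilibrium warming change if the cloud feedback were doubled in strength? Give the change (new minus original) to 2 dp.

0.60 °C

Original: g = 0.2092, ΔT = 2.04/(1−0.2092) = 2.5797 °C.
With doubled cloud: g' = 0.3592, ΔT' = 2.04/(1−0.3592) = 3.1835 °C.
Change = 3.1835 − 2.5797 = 0.60 °C.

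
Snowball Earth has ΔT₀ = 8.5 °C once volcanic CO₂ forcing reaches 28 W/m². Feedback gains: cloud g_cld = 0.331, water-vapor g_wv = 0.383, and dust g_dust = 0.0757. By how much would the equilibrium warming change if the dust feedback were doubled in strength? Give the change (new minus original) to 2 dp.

22.73 °C

Original: g = 0.7897, ΔT = 8.5/(1−0.7897) = 40.4184 °C.
With doubled dust: g' = 0.8654, ΔT' = 8.5/(1−0.8654) = 63.1501 °C.
Change = 63.1501 − 40.4184 = 22.73 °C.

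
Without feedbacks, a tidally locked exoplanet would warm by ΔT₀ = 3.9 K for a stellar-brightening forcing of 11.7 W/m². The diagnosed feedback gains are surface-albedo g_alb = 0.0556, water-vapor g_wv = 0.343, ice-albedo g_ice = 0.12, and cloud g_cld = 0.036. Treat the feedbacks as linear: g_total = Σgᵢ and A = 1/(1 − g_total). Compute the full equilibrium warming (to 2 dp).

8.76 K

Total gain g = 0.0556 + 0.343 + 0.12 + 0.036 = 0.5546.
Amplification A = 1/(1 − 0.5546) = 2.245.
ΔT = 3.9 × 2.245 = 8.76 K.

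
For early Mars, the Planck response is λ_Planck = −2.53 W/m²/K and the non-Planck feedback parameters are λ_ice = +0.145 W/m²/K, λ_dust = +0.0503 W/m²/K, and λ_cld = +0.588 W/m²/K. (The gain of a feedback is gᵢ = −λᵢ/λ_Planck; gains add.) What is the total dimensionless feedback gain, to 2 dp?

0.31

Convert to gains: g_ice = 0.145/2.53 = 0.05731; g_dust = 0.0503/2.53 = 0.01988; g_cld = 0.588/2.53 = 0.2324.
Total gain g = 0.30959.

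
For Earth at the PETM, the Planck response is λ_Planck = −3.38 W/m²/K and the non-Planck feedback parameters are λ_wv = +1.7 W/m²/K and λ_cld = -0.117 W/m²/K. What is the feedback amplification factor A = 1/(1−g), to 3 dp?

Convert to gains: g_wv = 1.7/3.38 = 0.503; g_cld = -0.117/3.38 = -0.03462.
Total gain g = 0.46838.
A = 1/(1 − 0.46838) = 1.881.

1.881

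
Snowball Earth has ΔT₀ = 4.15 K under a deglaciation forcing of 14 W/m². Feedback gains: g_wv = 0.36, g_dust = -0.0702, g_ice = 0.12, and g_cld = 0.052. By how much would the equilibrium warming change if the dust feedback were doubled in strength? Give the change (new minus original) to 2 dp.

-0.89 K

Original: g = 0.4618, ΔT = 4.15/(1−0.4618) = 7.7109 K.
With doubled dust: g' = 0.3916, ΔT' = 4.15/(1−0.3916) = 6.8212 K.
Change = 6.8212 − 7.7109 = -0.89 K.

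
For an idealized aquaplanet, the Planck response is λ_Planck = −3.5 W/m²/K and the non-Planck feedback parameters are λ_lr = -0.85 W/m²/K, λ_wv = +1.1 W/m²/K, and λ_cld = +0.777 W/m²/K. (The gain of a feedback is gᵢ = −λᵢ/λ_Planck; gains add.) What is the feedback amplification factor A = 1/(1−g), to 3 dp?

1.415

Convert to gains: g_lr = -0.85/3.5 = -0.2429; g_wv = 1.1/3.5 = 0.3143; g_cld = 0.777/3.5 = 0.222.
Total gain g = 0.2934.
A = 1/(1 − 0.2934) = 1.415.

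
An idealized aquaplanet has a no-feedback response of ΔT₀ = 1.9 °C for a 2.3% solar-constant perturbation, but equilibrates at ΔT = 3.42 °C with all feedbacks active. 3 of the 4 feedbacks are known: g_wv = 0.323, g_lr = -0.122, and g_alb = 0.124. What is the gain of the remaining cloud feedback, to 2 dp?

Amplification A = ΔT/ΔT₀ = 3.42/1.9 = 1.8.
Total gain g = 1 − 1/A = 1 − 1/1.8 = 0.4444.
Known gains sum to 0.323 − 0.122 + 0.124 = 0.325.
g_cld = 0.4444 − 0.325 = 0.12.

0.12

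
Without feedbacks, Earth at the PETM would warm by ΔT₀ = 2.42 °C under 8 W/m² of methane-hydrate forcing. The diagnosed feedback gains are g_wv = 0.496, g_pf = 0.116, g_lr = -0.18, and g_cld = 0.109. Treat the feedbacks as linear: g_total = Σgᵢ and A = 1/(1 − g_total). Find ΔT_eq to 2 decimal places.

Total gain g = 0.496 + 0.116 − 0.18 + 0.109 = 0.541.
Amplification A = 1/(1 − 0.541) = 2.179.
ΔT = 2.42 × 2.179 = 5.27 °C.

5.27 °C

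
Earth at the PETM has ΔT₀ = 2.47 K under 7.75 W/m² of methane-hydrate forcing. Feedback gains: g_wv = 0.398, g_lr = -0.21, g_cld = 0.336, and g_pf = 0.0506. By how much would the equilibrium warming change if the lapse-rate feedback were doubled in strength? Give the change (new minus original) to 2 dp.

Original: g = 0.5746, ΔT = 2.47/(1−0.5746) = 5.8063 K.
With doubled lapse-rate: g' = 0.3646, ΔT' = 2.47/(1−0.3646) = 3.8873 K.
Change = 3.8873 − 5.8063 = -1.92 K.

-1.92 K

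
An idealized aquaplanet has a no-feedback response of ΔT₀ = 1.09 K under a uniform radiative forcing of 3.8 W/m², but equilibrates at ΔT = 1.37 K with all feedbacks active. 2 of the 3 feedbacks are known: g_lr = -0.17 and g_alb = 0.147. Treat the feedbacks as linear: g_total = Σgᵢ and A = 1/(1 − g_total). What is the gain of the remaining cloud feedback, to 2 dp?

0.23

Amplification A = ΔT/ΔT₀ = 1.37/1.09 = 1.257.
Total gain g = 1 − 1/A = 1 − 1/1.257 = 0.2045.
Known gains sum to -0.17 + 0.147 = -0.023.
g_cld = 0.2045 + 0.023 = 0.23.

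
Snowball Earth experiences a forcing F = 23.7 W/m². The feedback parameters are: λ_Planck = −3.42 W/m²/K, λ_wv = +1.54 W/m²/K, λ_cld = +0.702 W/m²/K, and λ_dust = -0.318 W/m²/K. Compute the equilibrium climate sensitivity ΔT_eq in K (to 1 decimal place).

15.8 K

Net feedback parameter λ = (−3.42) + (+1.54) + (+0.702) + (-0.318) = -1.496 W/m²/K.
ΔT = −F/λ = −23.7/(-1.496) = 15.8 K.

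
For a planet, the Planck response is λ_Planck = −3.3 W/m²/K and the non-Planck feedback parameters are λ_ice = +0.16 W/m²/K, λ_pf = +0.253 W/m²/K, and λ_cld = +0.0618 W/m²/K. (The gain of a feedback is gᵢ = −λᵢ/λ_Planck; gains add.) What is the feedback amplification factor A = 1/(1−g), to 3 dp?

1.168

Convert to gains: g_ice = 0.16/3.3 = 0.04848; g_pf = 0.253/3.3 = 0.07667; g_cld = 0.0618/3.3 = 0.01873.
Total gain g = 0.14388.
A = 1/(1 − 0.14388) = 1.168.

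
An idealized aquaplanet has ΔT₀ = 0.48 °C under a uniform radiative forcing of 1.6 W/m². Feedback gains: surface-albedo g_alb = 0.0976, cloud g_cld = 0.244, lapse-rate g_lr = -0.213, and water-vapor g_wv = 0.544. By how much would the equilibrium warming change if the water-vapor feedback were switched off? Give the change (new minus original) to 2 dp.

-0.92 °C

Original: g = 0.6726, ΔT = 0.48/(1−0.6726) = 1.4661 °C.
Without water-vapor: g' = 0.1286, ΔT' = 0.48/(1−0.1286) = 0.5508 °C.
Change = 0.5508 − 1.4661 = -0.92 °C.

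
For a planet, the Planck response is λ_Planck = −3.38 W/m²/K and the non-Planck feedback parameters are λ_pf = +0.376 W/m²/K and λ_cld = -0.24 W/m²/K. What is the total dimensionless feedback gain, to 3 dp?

Convert to gains: g_pf = 0.376/3.38 = 0.1112; g_cld = -0.24/3.38 = -0.07101.
Total gain g = 0.04019.

0.040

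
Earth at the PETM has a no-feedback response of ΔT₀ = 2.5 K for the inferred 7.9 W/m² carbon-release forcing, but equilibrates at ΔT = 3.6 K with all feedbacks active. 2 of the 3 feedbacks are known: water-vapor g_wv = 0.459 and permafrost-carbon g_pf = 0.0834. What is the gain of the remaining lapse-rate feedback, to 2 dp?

Amplification A = ΔT/ΔT₀ = 3.6/2.5 = 1.44.
Total gain g = 1 − 1/A = 1 − 1/1.44 = 0.3056.
Known gains sum to 0.459 + 0.0834 = 0.5424.
g_lr = 0.3056 − 0.5424 = -0.24.

-0.24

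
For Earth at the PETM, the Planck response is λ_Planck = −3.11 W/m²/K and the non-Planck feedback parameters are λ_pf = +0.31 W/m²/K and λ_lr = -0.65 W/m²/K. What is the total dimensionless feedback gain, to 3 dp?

-0.109

Convert to gains: g_pf = 0.31/3.11 = 0.09968; g_lr = -0.65/3.11 = -0.209.
Total gain g = -0.10932.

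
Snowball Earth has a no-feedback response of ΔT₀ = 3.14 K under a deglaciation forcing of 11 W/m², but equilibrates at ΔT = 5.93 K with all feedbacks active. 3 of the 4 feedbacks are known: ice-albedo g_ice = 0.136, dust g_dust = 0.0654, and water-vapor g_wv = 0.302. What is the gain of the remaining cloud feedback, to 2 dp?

Amplification A = ΔT/ΔT₀ = 5.93/3.14 = 1.889.
Total gain g = 1 − 1/A = 1 − 1/1.889 = 0.4706.
Known gains sum to 0.136 + 0.0654 + 0.302 = 0.5034.
g_cld = 0.4706 − 0.5034 = -0.03.

-0.03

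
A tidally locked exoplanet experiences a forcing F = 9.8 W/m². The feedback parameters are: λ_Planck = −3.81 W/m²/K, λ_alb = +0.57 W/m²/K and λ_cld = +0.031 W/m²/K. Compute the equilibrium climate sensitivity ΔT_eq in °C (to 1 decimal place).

3.1 °C

Net feedback parameter λ = (−3.81) + (+0.57) + (+0.031) = -3.209 W/m²/K.
ΔT = −F/λ = −9.8/(-3.209) = 3.1 °C.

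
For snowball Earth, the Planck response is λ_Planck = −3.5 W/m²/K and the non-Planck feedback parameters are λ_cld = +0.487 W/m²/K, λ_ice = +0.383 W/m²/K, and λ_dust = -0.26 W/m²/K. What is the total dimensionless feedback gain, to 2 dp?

Convert to gains: g_cld = 0.487/3.5 = 0.1391; g_ice = 0.383/3.5 = 0.1094; g_dust = -0.26/3.5 = -0.07429.
Total gain g = 0.17421.

0.17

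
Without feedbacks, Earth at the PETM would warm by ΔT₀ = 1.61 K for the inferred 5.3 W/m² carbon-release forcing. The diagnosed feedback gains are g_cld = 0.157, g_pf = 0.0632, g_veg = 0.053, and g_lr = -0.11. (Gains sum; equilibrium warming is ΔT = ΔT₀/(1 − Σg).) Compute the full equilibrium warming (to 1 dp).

1.9 K

Total gain g = 0.157 + 0.0632 + 0.053 − 0.11 = 0.1632.
Amplification A = 1/(1 − 0.1632) = 1.195.
ΔT = 1.61 × 1.195 = 1.9 K.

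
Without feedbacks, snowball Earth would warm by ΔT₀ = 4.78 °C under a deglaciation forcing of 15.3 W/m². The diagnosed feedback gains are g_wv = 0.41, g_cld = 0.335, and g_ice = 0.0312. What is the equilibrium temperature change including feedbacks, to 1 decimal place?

21.4 °C

Total gain g = 0.41 + 0.335 + 0.0312 = 0.7762.
Amplification A = 1/(1 − 0.7762) = 4.468.
ΔT = 4.78 × 4.468 = 21.4 °C.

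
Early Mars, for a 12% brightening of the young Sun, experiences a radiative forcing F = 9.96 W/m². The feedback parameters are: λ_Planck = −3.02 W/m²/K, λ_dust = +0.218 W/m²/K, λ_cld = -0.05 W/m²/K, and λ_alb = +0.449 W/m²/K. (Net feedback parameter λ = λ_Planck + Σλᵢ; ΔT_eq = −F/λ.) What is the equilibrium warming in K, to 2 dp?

4.14 K

Net feedback parameter λ = (−3.02) + (+0.218) + (-0.05) + (+0.449) = -2.403 W/m²/K.
ΔT = −F/λ = −9.96/(-2.403) = 4.14 K.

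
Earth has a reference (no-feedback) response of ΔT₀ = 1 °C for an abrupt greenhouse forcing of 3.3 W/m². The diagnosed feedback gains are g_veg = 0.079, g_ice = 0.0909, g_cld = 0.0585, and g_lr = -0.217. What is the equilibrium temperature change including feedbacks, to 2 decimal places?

1.01 °C

Total gain g = 0.079 + 0.0909 + 0.0585 − 0.217 = 0.0114.
Amplification A = 1/(1 − 0.0114) = 1.012.
ΔT = 1 × 1.012 = 1.01 °C.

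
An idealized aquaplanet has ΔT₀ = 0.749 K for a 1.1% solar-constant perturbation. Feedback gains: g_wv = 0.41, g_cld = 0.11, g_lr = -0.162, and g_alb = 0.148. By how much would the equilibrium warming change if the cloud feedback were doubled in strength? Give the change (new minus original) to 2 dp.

0.43 K

Original: g = 0.506, ΔT = 0.749/(1−0.506) = 1.5162 K.
With doubled cloud: g' = 0.616, ΔT' = 0.749/(1−0.616) = 1.9505 K.
Change = 1.9505 − 1.5162 = 0.43 K.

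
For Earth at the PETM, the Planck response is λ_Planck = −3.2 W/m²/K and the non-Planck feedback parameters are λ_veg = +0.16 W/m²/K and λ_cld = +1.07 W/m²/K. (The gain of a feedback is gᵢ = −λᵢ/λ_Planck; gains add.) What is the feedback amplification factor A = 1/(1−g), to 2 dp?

Convert to gains: g_veg = 0.16/3.2 = 0.05; g_cld = 1.07/3.2 = 0.3344.
Total gain g = 0.3844.
A = 1/(1 − 0.3844) = 1.62.

1.62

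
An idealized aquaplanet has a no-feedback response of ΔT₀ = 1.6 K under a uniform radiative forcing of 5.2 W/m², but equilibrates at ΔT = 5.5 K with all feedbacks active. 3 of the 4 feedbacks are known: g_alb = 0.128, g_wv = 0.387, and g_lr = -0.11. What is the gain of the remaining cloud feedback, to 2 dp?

0.30

Amplification A = ΔT/ΔT₀ = 5.5/1.6 = 3.438.
Total gain g = 1 − 1/A = 1 − 1/3.438 = 0.7091.
Known gains sum to 0.128 + 0.387 − 0.11 = 0.405.
g_cld = 0.7091 − 0.405 = 0.30.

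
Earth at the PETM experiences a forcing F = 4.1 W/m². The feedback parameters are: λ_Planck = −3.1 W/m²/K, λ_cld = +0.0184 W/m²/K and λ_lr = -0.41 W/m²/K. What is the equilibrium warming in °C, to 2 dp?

1.17 °C

Net feedback parameter λ = (−3.1) + (+0.0184) + (-0.41) = -3.4916 W/m²/K.
ΔT = −F/λ = −4.1/(-3.4916) = 1.17 °C.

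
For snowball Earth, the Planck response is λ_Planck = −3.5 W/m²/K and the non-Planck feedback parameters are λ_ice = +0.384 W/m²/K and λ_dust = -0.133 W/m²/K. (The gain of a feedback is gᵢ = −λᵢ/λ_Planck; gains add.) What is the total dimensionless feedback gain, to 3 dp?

0.072

Convert to gains: g_ice = 0.384/3.5 = 0.1097; g_dust = -0.133/3.5 = -0.038.
Total gain g = 0.0717.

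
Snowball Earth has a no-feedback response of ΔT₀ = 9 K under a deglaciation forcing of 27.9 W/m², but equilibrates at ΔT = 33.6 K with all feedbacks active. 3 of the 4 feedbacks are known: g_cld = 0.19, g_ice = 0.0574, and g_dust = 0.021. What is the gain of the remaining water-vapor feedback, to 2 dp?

0.46

Amplification A = ΔT/ΔT₀ = 33.6/9 = 3.733.
Total gain g = 1 − 1/A = 1 − 1/3.733 = 0.7321.
Known gains sum to 0.19 + 0.0574 + 0.021 = 0.2684.
g_wv = 0.7321 − 0.2684 = 0.46.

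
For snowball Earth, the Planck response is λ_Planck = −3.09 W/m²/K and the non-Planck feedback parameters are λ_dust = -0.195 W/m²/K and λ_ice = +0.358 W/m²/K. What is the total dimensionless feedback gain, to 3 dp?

0.053

Convert to gains: g_dust = -0.195/3.09 = -0.06311; g_ice = 0.358/3.09 = 0.1159.
Total gain g = 0.05279.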